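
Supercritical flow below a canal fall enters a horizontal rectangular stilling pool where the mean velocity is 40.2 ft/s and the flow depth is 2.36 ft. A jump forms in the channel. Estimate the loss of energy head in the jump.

Fr₁ = V₁/√(g·y₁) = 40.2/√(32.2×2.36) = 4.61.
Bélanger equation: y₂/y₁ = ½[√(1 + 8Fr₁²) − 1] = ½[√171.1 − 1] = 6.04.
y₂ = 6.04 × 2.36 = 14.3 ft.
Head loss: ΔE = (y₂ − y₁)³/(4y₁y₂) = (14.3 − 2.36)³/(4×2.36×14.3) = 1684/135 = 12.5 ft.

ΔE = 12.5 ft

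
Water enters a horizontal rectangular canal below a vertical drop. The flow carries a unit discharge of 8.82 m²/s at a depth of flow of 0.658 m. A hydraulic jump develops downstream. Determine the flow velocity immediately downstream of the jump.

V₂ = 1.92 m/s

V₁ = q/y₁ = 8.82/0.658 = 13.4 m/s. Fr₁ = V₁/√(g·y₁) = 13.4/√(9.81×0.658) = 5.28.
From the momentum equation for a rectangular channel, y₂/y₁ = ½[√(1 + 8Fr₁²) − 1] = ½[√223.7 − 1] = 6.98.
y₂ = 6.98 × 0.658 = 4.59 m.
V₂ = q/y₂ = 8.82/4.59 = 1.92 m/s.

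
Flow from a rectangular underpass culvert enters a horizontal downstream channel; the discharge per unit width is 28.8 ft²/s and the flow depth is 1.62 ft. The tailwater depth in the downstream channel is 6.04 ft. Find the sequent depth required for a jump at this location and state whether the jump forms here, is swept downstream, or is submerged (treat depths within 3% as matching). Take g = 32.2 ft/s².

y₂ = 4.89 ft; the jump is submerged

V₁ = q/y₁ = 28.8/1.62 = 17.8 ft/s. Fr₁ = V₁/√(g·y₁) = 17.8/√(32.2×1.62) = 2.46.
From the momentum equation for a rectangular channel, y₂/y₁ = ½[√(1 + 8Fr₁²) − 1] = ½[√49.47 − 1] = 3.02.
y₂ = 3.02 × 1.62 = 4.89 ft.
Tailwater y_tw = 6.04 ft: y_tw > y₂, so the jump is submerged.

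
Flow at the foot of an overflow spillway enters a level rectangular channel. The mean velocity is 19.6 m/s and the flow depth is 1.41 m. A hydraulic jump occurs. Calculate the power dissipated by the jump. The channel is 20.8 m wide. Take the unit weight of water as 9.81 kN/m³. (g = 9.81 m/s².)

Fr₁ = V₁/√(g·y₁) = 19.6/√(9.81×1.41) = 5.27.
Bélanger equation: y₂/y₁ = ½[√(1 + 8Fr₁²) − 1] = ½[√223.2 − 1] = 6.97.
y₂ = 6.97 × 1.41 = 9.83 m.
Head loss: ΔE = (y₂ − y₁)³/(4y₁y₂) = (9.83 − 1.41)³/(4×1.41×9.83) = 596/55.4 = 10.8 m.
q = V₁·y₁ = 19.6 × 1.41 = 27.6 m²/s. Q = q·b = 27.6 × 20.8 = 575 m³/s. P = γ·Q·ΔE = 9.81 × 575 × 10.8 = 60675 kW.

P = 60675 kW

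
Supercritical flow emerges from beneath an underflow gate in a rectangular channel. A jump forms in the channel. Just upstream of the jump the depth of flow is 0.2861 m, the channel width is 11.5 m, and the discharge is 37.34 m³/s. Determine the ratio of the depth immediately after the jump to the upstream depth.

q = Q/b = 37.34/11.5 = 3.247 m²/s; V₁ = q/y₁ = 11.35 m/s. Fr₁ = V₁/√(g·y₁) = 6.774.
Sequent-depth ratio: y₂/y₁ = ½[√(1 + 8Fr₁²) − 1] = ½[√368.13 − 1] = 9.093.

y₂/y₁ = 9.093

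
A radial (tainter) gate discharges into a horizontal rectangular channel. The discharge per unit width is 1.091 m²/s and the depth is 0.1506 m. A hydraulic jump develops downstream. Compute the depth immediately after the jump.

y₂ = 1.196 m

V₁ = q/y₁ = 1.091/0.1506 = 7.244 m/s. Fr₁ = V₁/√(g·y₁) = 7.244/√(9.81×0.1506) = 5.960.
Conjugate-depth relation: y₂/y₁ = ½[√(1 + 8Fr₁²) − 1] = ½[√285.18 − 1] = 7.944.
y₂ = 7.944 × 0.1506 = 1.196 m.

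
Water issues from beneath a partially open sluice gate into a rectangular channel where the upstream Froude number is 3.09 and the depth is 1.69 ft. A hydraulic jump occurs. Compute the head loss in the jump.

Fr₁ = 3.09 (given).
By Bélanger, y₂/y₁ = ½[√(1 + 8Fr₁²) − 1] = ½[√77.38 − 1] = 3.90.
y₂ = 3.90 × 1.69 = 6.59 ft.
Head loss: ΔE = (y₂ − y₁)³/(4y₁y₂) = (6.59 − 1.69)³/(4×1.69×6.59) = 118/44.5 = 2.64 ft.

ΔE = 2.64 ft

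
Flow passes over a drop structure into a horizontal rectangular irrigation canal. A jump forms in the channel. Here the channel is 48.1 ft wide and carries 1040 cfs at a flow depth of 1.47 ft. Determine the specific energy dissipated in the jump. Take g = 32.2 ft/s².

ΔE = 0.549 ft

q = Q/b = 1040/48.1 = 21.6 ft²/s; V₁ = q/y₁ = 14.7 ft/s. Fr₁ = V₁/√(g·y₁) = 2.14.
Bélanger equation: y₂/y₁ = ½[√(1 + 8Fr₁²) − 1] = ½[√37.56 − 1] = 2.56.
y₂ = 2.56 × 1.47 = 3.77 ft.
Head loss: ΔE = (y₂ − y₁)³/(4y₁y₂) = (3.77 − 1.47)³/(4×1.47×3.77) = 12.2/22.2 = 0.549 ft.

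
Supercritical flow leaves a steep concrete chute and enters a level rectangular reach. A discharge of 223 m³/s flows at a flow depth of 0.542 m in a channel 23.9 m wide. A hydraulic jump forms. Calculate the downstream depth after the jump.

q = Q/b = 223/23.9 = 9.33 m²/s; V₁ = q/y₁ = 17.2 m/s. Fr₁ = V₁/√(g·y₁) = 7.47.
Conjugate-depth relation: y₂/y₁ = ½[√(1 + 8Fr₁²) − 1] = ½[√446.9 − 1] = 10.1.
y₂ = 10.1 × 0.542 = 5.46 m.

y₂ = 5.46 m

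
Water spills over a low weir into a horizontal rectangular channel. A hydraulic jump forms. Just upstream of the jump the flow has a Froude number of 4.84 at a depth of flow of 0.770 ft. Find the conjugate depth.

y₂ = 4.90 ft

Fr₁ = 4.84 (given).
Bélanger equation: y₂/y₁ = ½[√(1 + 8Fr₁²) − 1] = ½[√188.4 − 1] = 6.36.
y₂ = 6.36 × 0.770 = 4.90 ft.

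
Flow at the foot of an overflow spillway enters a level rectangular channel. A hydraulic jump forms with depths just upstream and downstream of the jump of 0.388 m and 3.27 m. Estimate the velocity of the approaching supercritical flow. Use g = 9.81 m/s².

For a rectangular channel the momentum equation gives q² = ½·g·y₁·y₂·(y₁ + y₂) = ½×9.81×0.388×3.27×3.66 = 22.8.
q = √22.8 = 4.77 m²/s.
V₁ = q/y₁ = 4.77/0.388 = 12.3 m/s.

V₁ = 12.3 m/s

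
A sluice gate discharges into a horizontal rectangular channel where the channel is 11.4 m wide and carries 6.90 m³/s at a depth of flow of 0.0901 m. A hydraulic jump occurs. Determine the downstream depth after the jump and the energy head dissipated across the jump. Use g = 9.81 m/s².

y₂ = 0.867 m; ΔE = 1.50 m

q = Q/b = 6.90/11.4 = 0.605 m²/s; V₁ = q/y₁ = 6.72 m/s. Fr₁ = V₁/√(g·y₁) = 7.15.
By Bélanger, y₂/y₁ = ½[√(1 + 8Fr₁²) − 1] = ½[√409.4 − 1] = 9.62.
y₂ = 9.62 × 0.0901 = 0.867 m.
V₂ = q/y₂ = 0.605/0.867 = 0.698 m/s. E₁ = y₁ + V₁²/2g = 2.39 m; E₂ = y₂ + V₂²/2g = 0.891 m. ΔE = E₁ − E₂ = 1.50 m.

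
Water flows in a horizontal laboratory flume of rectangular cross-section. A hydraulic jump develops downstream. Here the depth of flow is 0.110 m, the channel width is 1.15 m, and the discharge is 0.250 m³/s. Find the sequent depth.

y₂ = 0.246 m

q = Q/b = 0.250/1.15 = 0.217 m²/s; V₁ = q/y₁ = 1.98 m/s. Fr₁ = V₁/√(g·y₁) = 1.90.
By Bélanger, y₂/y₁ = ½[√(1 + 8Fr₁²) − 1] = ½[√29.96 − 1] = 2.24.
y₂ = 2.24 × 0.110 = 0.246 m.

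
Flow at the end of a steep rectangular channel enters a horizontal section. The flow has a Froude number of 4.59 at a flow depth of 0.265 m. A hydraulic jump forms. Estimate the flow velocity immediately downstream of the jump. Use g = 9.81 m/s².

Fr₁ = 4.59 (given).
Bélanger equation: y₂/y₁ = ½[√(1 + 8Fr₁²) − 1] = ½[√169.5 − 1] = 6.01.
y₂ = 6.01 × 0.265 = 1.59 m.
V₁ = Fr₁·√(g·y₁) = 4.59×√(9.81×0.265) = 7.40 m/s; q = V₁·y₁ = 1.96 m²/s.
V₂ = q/y₂ = 1.96/1.59 = 1.23 m/s.

V₂ = 1.23 m/s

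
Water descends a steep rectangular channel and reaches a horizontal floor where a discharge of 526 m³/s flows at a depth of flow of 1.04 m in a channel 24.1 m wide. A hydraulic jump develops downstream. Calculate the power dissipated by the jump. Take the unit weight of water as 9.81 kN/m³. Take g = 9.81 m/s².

q = Q/b = 526/24.1 = 21.8 m²/s; V₁ = q/y₁ = 21.0 m/s. Fr₁ = V₁/√(g·y₁) = 6.57.
Bélanger equation: y₂/y₁ = ½[√(1 + 8Fr₁²) − 1] = ½[√346.3 − 1] = 8.81.
y₂ = 8.81 × 1.04 = 9.16 m.
Head loss: ΔE = (y₂ − y₁)³/(4y₁y₂) = (9.16 − 1.04)³/(4×1.04×9.16) = 535/38.1 = 14.0 m.
P = γ·Q·ΔE = 9.81 × 526 × 14.0 = 72451 kW.

P = 72451 kW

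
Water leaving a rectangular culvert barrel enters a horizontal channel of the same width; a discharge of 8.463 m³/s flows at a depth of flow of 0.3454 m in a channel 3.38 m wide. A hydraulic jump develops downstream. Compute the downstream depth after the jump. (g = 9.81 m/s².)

q = Q/b = 8.463/3.38 = 2.504 m²/s; V₁ = q/y₁ = 7.249 m/s. Fr₁ = V₁/√(g·y₁) = 3.938.
Bélanger equation: y₂/y₁ = ½[√(1 + 8Fr₁²) − 1] = ½[√125.07 − 1] = 5.092.
y₂ = 5.092 × 0.3454 = 1.759 m.

y₂ = 1.759 m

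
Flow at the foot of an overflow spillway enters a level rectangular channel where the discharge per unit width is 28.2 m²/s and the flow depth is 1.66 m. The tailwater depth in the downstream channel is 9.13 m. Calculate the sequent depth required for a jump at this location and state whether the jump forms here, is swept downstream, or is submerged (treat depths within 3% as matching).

y₂ = 9.09 m; the jump forms here

V₁ = q/y₁ = 28.2/1.66 = 17.0 m/s. Fr₁ = V₁/√(g·y₁) = 17.0/√(9.81×1.66) = 4.21.
From the momentum equation for a rectangular channel, y₂/y₁ = ½[√(1 + 8Fr₁²) − 1] = ½[√142.8 − 1] = 5.47.
y₂ = 5.47 × 1.66 = 9.09 m.
Tailwater y_tw = 9.13 m: y_tw ≈ y₂, so the jump forms here.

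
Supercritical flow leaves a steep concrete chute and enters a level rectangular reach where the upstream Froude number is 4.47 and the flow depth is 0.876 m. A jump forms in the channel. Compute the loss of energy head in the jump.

ΔE = 4.25 m

Fr₁ = 4.47 (given).
By Bélanger, y₂/y₁ = ½[√(1 + 8Fr₁²) − 1] = ½[√160.8 − 1] = 5.84.
y₂ = 5.84 × 0.876 = 5.12 m.
V₁ = Fr₁·√(g·y₁) = 4.47×√(9.81×0.876) = 13.1 m/s; q = V₁·y₁ = 11.5 m²/s. V₂ = q/y₂ = 11.5/5.12 = 2.24 m/s. E₁ = y₁ + V₁²/2g = 9.63 m; E₂ = y₂ + V₂²/2g = 5.37 m. ΔE = E₁ − E₂ = 4.25 m.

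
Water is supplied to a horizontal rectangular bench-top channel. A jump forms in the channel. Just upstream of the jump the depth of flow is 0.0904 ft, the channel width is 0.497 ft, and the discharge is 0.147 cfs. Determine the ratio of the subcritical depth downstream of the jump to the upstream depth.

q = Q/b = 0.147/0.497 = 0.296 ft²/s; V₁ = q/y₁ = 3.27 ft/s. Fr₁ = V₁/√(g·y₁) = 1.92.
From the momentum equation for a rectangular channel, y₂/y₁ = ½[√(1 + 8Fr₁²) − 1] = ½[√30.42 − 1] = 2.26.

y₂/y₁ = 2.26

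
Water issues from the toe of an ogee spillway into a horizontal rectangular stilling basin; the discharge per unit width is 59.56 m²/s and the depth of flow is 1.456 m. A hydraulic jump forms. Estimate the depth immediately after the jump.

y₂ = 21.57 m

V₁ = q/y₁ = 59.56/1.456 = 40.91 m/s. Fr₁ = V₁/√(g·y₁) = 40.91/√(9.81×1.456) = 10.82.
Bélanger equation: y₂/y₁ = ½[√(1 + 8Fr₁²) − 1] = ½[√938.23 − 1] = 14.82.
y₂ = 14.82 × 1.456 = 21.57 m.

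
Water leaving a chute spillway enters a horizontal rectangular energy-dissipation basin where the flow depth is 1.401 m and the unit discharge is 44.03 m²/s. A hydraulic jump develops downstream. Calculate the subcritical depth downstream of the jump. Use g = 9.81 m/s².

V₁ = q/y₁ = 44.03/1.401 = 31.43 m/s. Fr₁ = V₁/√(g·y₁) = 31.43/√(9.81×1.401) = 8.477.
Sequent-depth ratio: y₂/y₁ = ½[√(1 + 8Fr₁²) − 1] = ½[√575.92 − 1] = 11.50.
y₂ = 11.50 × 1.401 = 16.11 m.

y₂ = 16.11 m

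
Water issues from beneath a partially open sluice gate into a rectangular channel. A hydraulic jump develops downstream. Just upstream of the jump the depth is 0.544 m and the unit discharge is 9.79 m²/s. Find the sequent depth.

y₂ = 5.73 m

V₁ = q/y₁ = 9.79/0.544 = 18.0 m/s. Fr₁ = V₁/√(g·y₁) = 18.0/√(9.81×0.544) = 7.79.
From the momentum equation for a rectangular channel, y₂/y₁ = ½[√(1 + 8Fr₁²) − 1] = ½[√486.5 − 1] = 10.5.
y₂ = 10.5 × 0.544 = 5.73 m.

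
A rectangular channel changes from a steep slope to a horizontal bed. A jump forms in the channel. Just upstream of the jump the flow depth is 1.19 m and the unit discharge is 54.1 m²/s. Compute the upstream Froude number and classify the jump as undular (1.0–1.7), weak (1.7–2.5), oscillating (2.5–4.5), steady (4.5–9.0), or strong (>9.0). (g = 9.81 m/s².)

V₁ = q/y₁ = 54.1/1.19 = 45.5 m/s. Fr₁ = V₁/√(g·y₁) = 45.5/√(9.81×1.19) = 13.3.
Fr₁ = 13.3 lies in the strong range.

Fr₁ = 13.3; strong jump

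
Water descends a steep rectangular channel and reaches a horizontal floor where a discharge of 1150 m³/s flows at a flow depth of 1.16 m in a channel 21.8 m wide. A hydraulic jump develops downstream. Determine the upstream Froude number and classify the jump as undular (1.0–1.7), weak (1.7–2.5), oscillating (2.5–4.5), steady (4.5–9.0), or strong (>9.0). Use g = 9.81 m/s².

q = Q/b = 1150/21.8 = 52.8 m²/s; V₁ = q/y₁ = 45.5 m/s. Fr₁ = V₁/√(g·y₁) = 13.5.
Fr₁ = 13.5 lies in the strong range.

Fr₁ = 13.5; strong jump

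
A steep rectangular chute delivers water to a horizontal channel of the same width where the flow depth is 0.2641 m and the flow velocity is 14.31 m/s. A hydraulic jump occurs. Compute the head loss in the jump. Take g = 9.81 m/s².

ΔE = 7.439 m

Fr₁ = V₁/√(g·y₁) = 14.31/√(9.81×0.2641) = 8.890.
Bélanger equation: y₂/y₁ = ½[√(1 + 8Fr₁²) − 1] = ½[√633.31 − 1] = 12.08.
y₂ = 12.08 × 0.2641 = 3.191 m.
Head loss: ΔE = (y₂ − y₁)³/(4y₁y₂) = (3.191 − 0.2641)³/(4×0.2641×3.191) = 25.08/3.371 = 7.439 m.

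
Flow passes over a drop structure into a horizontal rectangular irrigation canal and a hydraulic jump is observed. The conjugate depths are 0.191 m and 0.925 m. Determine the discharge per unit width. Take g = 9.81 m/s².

q = 0.983 m²/s

For a rectangular channel the momentum equation gives q² = ½·g·y₁·y₂·(y₁ + y₂) = ½×9.81×0.191×0.925×1.12 = 0.967.
q = √0.967 = 0.983 m²/s.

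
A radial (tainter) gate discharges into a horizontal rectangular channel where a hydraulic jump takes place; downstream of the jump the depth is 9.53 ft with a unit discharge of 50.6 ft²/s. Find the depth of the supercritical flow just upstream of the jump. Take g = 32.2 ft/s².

V₂ = q/y₂ = 50.6/9.53 = 5.31 ft/s; Fr₂ = V₂/√(g·y₂) = 0.303.
From the momentum equation (using Fr₂), y₁/y₂ = ½[√(1 + 8Fr₂²) − 1] = ½[√1.735 − 1] = 0.159.
y₁ = 0.159 × 9.53 = 1.51 ft.

y₁ = 1.51 ft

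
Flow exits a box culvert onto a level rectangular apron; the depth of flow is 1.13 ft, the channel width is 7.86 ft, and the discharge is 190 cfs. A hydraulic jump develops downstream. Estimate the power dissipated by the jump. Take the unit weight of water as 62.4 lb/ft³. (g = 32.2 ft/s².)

q = Q/b = 190/7.86 = 24.2 ft²/s; V₁ = q/y₁ = 21.4 ft/s. Fr₁ = V₁/√(g·y₁) = 3.55.
From the momentum equation for a rectangular channel, y₂/y₁ = ½[√(1 + 8Fr₁²) − 1] = ½[√101.6 − 1] = 4.54.
y₂ = 4.54 × 1.13 = 5.13 ft.
Head loss: ΔE = (y₂ − y₁)³/(4y₁y₂) = (5.13 − 1.13)³/(4×1.13×5.13) = 64.0/23.2 = 2.76 ft.
P = γ·Q·ΔE/550 = 62.4 × 190 × 2.76 / 550 = 59.5 hp.

P = 59.5 hp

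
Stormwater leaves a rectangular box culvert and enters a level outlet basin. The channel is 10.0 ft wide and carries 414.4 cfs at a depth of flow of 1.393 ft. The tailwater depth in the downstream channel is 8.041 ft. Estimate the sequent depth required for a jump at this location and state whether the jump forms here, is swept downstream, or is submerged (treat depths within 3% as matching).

y₂ = 8.082 ft; the jump forms here

q = Q/b = 414.4/10.0 = 41.44 ft²/s; V₁ = q/y₁ = 29.75 ft/s. Fr₁ = V₁/√(g·y₁) = 4.442.
By Bélanger, y₂/y₁ = ½[√(1 + 8Fr₁²) − 1] = ½[√158.84 − 1] = 5.802.
y₂ = 5.802 × 1.393 = 8.082 ft.
Tailwater y_tw = 8.041 ft: y_tw ≈ y₂, so the jump forms here.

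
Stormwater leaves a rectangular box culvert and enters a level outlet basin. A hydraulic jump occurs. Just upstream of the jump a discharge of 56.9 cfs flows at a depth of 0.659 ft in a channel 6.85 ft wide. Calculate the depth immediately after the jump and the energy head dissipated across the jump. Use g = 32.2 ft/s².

y₂ = 2.24 ft; ΔE = 0.671 ft

q = Q/b = 56.9/6.85 = 8.31 ft²/s; V₁ = q/y₁ = 12.6 ft/s. Fr₁ = V₁/√(g·y₁) = 2.74.
Sequent-depth ratio: y₂/y₁ = ½[√(1 + 8Fr₁²) − 1] = ½[√60.90 − 1] = 3.40.
y₂ = 3.40 × 0.659 = 2.24 ft.
V₂ = q/y₂ = 8.31/2.24 = 3.71 ft/s. E₁ = y₁ + V₁²/2g = 3.13 ft; E₂ = y₂ + V₂²/2g = 2.46 ft. ΔE = E₁ − E₂ = 0.671 ft.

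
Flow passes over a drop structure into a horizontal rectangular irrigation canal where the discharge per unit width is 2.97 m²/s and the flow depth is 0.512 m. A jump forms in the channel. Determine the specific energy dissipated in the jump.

ΔE = 0.423 m

V₁ = q/y₁ = 2.97/0.512 = 5.80 m/s. Fr₁ = V₁/√(g·y₁) = 5.80/√(9.81×0.512) = 2.59.
Bélanger equation: y₂/y₁ = ½[√(1 + 8Fr₁²) − 1] = ½[√54.59 − 1] = 3.19.
y₂ = 3.19 × 0.512 = 1.64 m.
Head loss: ΔE = (y₂ − y₁)³/(4y₁y₂) = (1.64 − 0.512)³/(4×0.512×1.64) = 1.42/3.35 = 0.423 m.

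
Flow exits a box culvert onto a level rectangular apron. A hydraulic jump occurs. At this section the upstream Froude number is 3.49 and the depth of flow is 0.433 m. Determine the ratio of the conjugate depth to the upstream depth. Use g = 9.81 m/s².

y₂/y₁ = 4.46

Fr₁ = 3.49 (given).
From the momentum equation for a rectangular channel, y₂/y₁ = ½[√(1 + 8Fr₁²) − 1] = ½[√98.44 − 1] = 4.46.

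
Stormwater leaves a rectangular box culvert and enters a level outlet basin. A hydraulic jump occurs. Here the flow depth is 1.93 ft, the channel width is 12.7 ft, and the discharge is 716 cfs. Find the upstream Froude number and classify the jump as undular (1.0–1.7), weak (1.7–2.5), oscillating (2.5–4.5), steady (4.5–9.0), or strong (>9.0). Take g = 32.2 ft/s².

Fr₁ = 3.71; oscillating jump

q = Q/b = 716/12.7 = 56.4 ft²/s; V₁ = q/y₁ = 29.2 ft/s. Fr₁ = V₁/√(g·y₁) = 3.71.
Fr₁ = 3.71 lies in the oscillating range.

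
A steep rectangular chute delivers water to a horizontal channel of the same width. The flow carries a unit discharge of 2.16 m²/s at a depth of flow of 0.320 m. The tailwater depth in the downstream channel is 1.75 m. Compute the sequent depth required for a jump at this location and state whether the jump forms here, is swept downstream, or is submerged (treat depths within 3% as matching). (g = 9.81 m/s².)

V₁ = q/y₁ = 2.16/0.320 = 6.75 m/s. Fr₁ = V₁/√(g·y₁) = 6.75/√(9.81×0.320) = 3.81.
Conjugate-depth relation: y₂/y₁ = ½[√(1 + 8Fr₁²) − 1] = ½[√117.1 − 1] = 4.91.
y₂ = 4.91 × 0.320 = 1.57 m.
Tailwater y_tw = 1.75 m: y_tw > y₂, so the jump is submerged.

y₂ = 1.57 m; the jump is submerged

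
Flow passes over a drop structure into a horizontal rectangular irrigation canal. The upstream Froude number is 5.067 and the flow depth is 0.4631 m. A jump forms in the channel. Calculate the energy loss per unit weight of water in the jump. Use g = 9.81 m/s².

Fr₁ = 5.067 (given).
By Bélanger, y₂/y₁ = ½[√(1 + 8Fr₁²) − 1] = ½[√206.40 − 1] = 6.683.
y₂ = 6.683 × 0.4631 = 3.095 m.
V₁ = Fr₁·√(g·y₁) = 5.067×√(9.81×0.4631) = 10.80 m/s; q = V₁·y₁ = 5.001 m²/s. V₂ = q/y₂ = 5.001/3.095 = 1.616 m/s. E₁ = y₁ + V₁²/2g = 6.408 m; E₂ = y₂ + V₂²/2g = 3.228 m. ΔE = E₁ − E₂ = 3.180 m.

ΔE = 3.180 m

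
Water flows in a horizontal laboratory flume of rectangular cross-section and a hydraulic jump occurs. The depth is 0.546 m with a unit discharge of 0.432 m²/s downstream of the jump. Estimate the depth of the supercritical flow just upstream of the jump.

y₁ = 0.107 m

V₂ = q/y₂ = 0.432/0.546 = 0.791 m/s; Fr₂ = V₂/√(g·y₂) = 0.342.
From the momentum equation (using Fr₂), y₁/y₂ = ½[√(1 + 8Fr₂²) − 1] = ½[√1.935 − 1] = 0.196.
y₁ = 0.196 × 0.546 = 0.107 m.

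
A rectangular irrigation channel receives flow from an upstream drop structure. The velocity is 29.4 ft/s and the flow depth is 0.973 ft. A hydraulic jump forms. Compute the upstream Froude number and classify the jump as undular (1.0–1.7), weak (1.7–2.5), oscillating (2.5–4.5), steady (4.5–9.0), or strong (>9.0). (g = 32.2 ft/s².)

Fr₁ = 5.25; steady jump

Fr₁ = V₁/√(g·y₁) = 29.4/√(32.2×0.973) = 5.25.
Fr₁ = 5.25 lies in the steady range.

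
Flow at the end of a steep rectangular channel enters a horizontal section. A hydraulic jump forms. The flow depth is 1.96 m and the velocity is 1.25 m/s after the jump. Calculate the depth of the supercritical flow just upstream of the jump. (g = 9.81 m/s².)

y₁ = 0.279 m

Fr₂ = V₂/√(g·y₂) = 1.25/√(9.81×1.96) = 0.285.
From the momentum equation (using Fr₂), y₁/y₂ = ½[√(1 + 8Fr₂²) − 1] = ½[√1.650 − 1] = 0.142.
y₁ = 0.142 × 1.96 = 0.279 m.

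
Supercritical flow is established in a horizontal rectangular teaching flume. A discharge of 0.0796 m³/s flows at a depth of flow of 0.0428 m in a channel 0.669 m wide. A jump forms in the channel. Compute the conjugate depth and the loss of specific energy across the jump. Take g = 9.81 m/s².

q = Q/b = 0.0796/0.669 = 0.119 m²/s; V₁ = q/y₁ = 2.78 m/s. Fr₁ = V₁/√(g·y₁) = 4.29.
From the momentum equation for a rectangular channel, y₂/y₁ = ½[√(1 + 8Fr₁²) − 1] = ½[√148.3 − 1] = 5.59.
y₂ = 5.59 × 0.0428 = 0.239 m.
V₂ = q/y₂ = 0.119/0.239 = 0.497 m/s. E₁ = y₁ + V₁²/2g = 0.437 m; E₂ = y₂ + V₂²/2g = 0.252 m. ΔE = E₁ − E₂ = 0.185 m.

y₂ = 0.239 m; ΔE = 0.185 m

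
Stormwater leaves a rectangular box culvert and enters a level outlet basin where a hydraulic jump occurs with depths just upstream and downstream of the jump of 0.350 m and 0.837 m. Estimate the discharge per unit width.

q = 1.31 m²/s

For a rectangular channel the momentum equation gives q² = ½·g·y₁·y₂·(y₁ + y₂) = ½×9.81×0.350×0.837×1.19 = 1.71.
q = √1.71 = 1.31 m²/s.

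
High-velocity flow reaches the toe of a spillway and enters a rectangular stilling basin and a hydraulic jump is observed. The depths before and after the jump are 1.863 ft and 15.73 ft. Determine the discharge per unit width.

q = 91.11 ft²/s

For a rectangular channel the momentum equation gives q² = ½·g·y₁·y₂·(y₁ + y₂) = ½×32.2×1.863×15.73×17.59 = 8301.
q = √8301 = 91.11 ft²/s.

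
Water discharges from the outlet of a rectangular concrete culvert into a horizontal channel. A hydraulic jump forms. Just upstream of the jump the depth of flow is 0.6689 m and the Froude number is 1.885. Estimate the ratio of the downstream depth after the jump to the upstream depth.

y₂/y₁ = 2.212

Fr₁ = 1.885 (given).
From the momentum equation for a rectangular channel, y₂/y₁ = ½[√(1 + 8Fr₁²) − 1] = ½[√29.426 − 1] = 2.212.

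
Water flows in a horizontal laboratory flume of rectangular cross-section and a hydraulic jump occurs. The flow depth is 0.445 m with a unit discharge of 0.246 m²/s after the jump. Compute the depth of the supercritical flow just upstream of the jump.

V₂ = q/y₂ = 0.246/0.445 = 0.553 m/s; Fr₂ = V₂/√(g·y₂) = 0.265.
Since the conjugate-depth ratio holds either way, y₁/y₂ = ½[√(1 + 8Fr₂²) − 1] = ½[√1.560 − 1] = 0.125.
y₁ = 0.125 × 0.445 = 0.0554 m.

y₁ = 0.0554 m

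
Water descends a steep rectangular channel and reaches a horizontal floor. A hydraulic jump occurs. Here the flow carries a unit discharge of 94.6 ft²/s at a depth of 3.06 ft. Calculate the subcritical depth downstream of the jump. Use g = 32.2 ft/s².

V₁ = q/y₁ = 94.6/3.06 = 30.9 ft/s. Fr₁ = V₁/√(g·y₁) = 30.9/√(32.2×3.06) = 3.11.
Sequent-depth ratio: y₂/y₁ = ½[√(1 + 8Fr₁²) − 1] = ½[√78.60 − 1] = 3.93.
y₂ = 3.93 × 3.06 = 12.0 ft.

y₂ = 12.0 ft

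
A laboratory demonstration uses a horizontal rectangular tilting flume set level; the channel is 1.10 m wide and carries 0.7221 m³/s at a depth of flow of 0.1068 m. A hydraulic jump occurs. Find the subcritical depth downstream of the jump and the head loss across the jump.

y₂ = 0.8552 m; ΔE = 1.147 m

q = Q/b = 0.7221/1.10 = 0.6565 m²/s; V₁ = q/y₁ = 6.147 m/s. Fr₁ = V₁/√(g·y₁) = 6.005.
From the momentum equation for a rectangular channel, y₂/y₁ = ½[√(1 + 8Fr₁²) − 1] = ½[√289.48 − 1] = 8.007.
y₂ = 8.007 × 0.1068 = 0.8552 m.
V₂ = q/y₂ = 0.6565/0.8552 = 0.7676 m/s. E₁ = y₁ + V₁²/2g = 2.032 m; E₂ = y₂ + V₂²/2g = 0.8852 m. ΔE = E₁ − E₂ = 1.147 m.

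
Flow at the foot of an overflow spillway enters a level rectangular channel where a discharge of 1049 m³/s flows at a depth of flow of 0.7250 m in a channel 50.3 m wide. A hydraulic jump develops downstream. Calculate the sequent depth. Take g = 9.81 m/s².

y₂ = 10.70 m

q = Q/b = 1049/50.3 = 20.85 m²/s; V₁ = q/y₁ = 28.77 m/s. Fr₁ = V₁/√(g·y₁) = 10.79.
By Bélanger, y₂/y₁ = ½[√(1 + 8Fr₁²) − 1] = ½[√931.73 − 1] = 14.76.
y₂ = 14.76 × 0.7250 = 10.70 m.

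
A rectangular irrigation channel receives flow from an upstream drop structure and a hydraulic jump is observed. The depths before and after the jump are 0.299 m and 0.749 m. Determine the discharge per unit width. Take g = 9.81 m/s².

q = 1.07 m²/s

For a rectangular channel the momentum equation gives q² = ½·g·y₁·y₂·(y₁ + y₂) = ½×9.81×0.299×0.749×1.05 = 1.15.
q = √1.15 = 1.07 m²/s.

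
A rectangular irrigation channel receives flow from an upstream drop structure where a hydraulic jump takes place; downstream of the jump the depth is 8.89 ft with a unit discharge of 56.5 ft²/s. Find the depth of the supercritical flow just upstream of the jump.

V₂ = q/y₂ = 56.5/8.89 = 6.36 ft/s; Fr₂ = V₂/√(g·y₂) = 0.376.
The Bélanger relation is symmetric: y₁/y₂ = ½[√(1 + 8Fr₂²) − 1] = ½[√2.129 − 1] = 0.230.
y₁ = 0.230 × 8.89 = 2.04 ft.

y₁ = 2.04 ft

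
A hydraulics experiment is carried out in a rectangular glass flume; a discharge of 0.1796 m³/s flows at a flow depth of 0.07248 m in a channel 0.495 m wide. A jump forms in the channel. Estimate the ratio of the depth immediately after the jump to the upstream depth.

y₂/y₁ = 7.911

q = Q/b = 0.1796/0.495 = 0.3628 m²/s; V₁ = q/y₁ = 5.006 m/s. Fr₁ = V₁/√(g·y₁) = 5.937.
By Bélanger, y₂/y₁ = ½[√(1 + 8Fr₁²) − 1] = ½[√282.95 − 1] = 7.911.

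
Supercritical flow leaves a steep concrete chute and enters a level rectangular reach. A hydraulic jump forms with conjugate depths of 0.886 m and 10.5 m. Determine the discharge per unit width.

q = 22.8 m²/s

For a rectangular channel the momentum equation gives q² = ½·g·y₁·y₂·(y₁ + y₂) = ½×9.81×0.886×10.5×11.4 = 520.
q = √520 = 22.8 m²/s.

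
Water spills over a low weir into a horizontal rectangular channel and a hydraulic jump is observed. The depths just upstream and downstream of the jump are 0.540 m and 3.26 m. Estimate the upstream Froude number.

For a rectangular channel the momentum equation gives q² = ½·g·y₁·y₂·(y₁ + y₂) = ½×9.81×0.540×3.26×3.80 = 32.8.
q = √32.8 = 5.73 m²/s.
V₁ = q/y₁ = 10.6 m/s; Fr₁ = V₁/√(g·y₁) = 4.61.

Fr₁ = 4.61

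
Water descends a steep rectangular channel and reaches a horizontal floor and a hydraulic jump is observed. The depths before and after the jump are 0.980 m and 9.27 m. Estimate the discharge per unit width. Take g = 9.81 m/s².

For a rectangular channel the momentum equation gives q² = ½·g·y₁·y₂·(y₁ + y₂) = ½×9.81×0.980×9.27×10.2 = 457.
q = √457 = 21.4 m²/s.

q = 21.4 m²/s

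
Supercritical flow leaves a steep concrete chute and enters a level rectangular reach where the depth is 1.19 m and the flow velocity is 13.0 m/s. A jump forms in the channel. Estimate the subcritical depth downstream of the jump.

Fr₁ = V₁/√(g·y₁) = 13.0/√(9.81×1.19) = 3.80.
By Bélanger, y₂/y₁ = ½[√(1 + 8Fr₁²) − 1] = ½[√116.8 − 1] = 4.90.
y₂ = 4.90 × 1.19 = 5.84 m.

y₂ = 5.84 m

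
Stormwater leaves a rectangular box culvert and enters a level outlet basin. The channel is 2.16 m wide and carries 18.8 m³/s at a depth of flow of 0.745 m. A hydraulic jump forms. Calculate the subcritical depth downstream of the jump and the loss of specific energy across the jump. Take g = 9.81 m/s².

q = Q/b = 18.8/2.16 = 8.70 m²/s; V₁ = q/y₁ = 11.7 m/s. Fr₁ = V₁/√(g·y₁) = 4.32.
Bélanger equation: y₂/y₁ = ½[√(1 + 8Fr₁²) − 1] = ½[√150.4 − 1] = 5.63.
y₂ = 5.63 × 0.745 = 4.20 m.
Head loss: ΔE = (y₂ − y₁)³/(4y₁y₂) = (4.20 − 0.745)³/(4×0.745×4.20) = 41.1/12.5 = 3.29 m.

y₂ = 4.20 m; ΔE = 3.29 m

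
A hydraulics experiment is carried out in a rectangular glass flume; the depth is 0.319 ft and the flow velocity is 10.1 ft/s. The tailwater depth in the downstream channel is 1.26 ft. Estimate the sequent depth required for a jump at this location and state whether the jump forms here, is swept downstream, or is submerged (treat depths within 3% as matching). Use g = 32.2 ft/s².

Fr₁ = V₁/√(g·y₁) = 10.1/√(32.2×0.319) = 3.15.
Conjugate-depth relation: y₂/y₁ = ½[√(1 + 8Fr₁²) − 1] = ½[√80.45 − 1] = 3.98.
y₂ = 3.98 × 0.319 = 1.27 ft.
Tailwater y_tw = 1.26 ft: y_tw ≈ y₂, so the jump forms here.

y₂ = 1.27 ft; the jump forms here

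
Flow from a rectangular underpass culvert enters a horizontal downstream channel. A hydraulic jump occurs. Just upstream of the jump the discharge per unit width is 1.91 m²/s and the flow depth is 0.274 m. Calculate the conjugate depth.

y₂ = 1.52 m

V₁ = q/y₁ = 1.91/0.274 = 6.97 m/s. Fr₁ = V₁/√(g·y₁) = 6.97/√(9.81×0.274) = 4.25.
Bélanger equation: y₂/y₁ = ½[√(1 + 8Fr₁²) − 1] = ½[√145.6 − 1] = 5.53.
y₂ = 5.53 × 0.274 = 1.52 m.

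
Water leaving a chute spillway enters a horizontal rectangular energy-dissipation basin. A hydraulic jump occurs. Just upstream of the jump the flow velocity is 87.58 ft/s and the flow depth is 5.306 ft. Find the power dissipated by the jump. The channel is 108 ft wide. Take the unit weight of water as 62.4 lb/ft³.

P = 428420 hp

Fr₁ = V₁/√(g·y₁) = 87.58/√(32.2×5.306) = 6.700.
Conjugate-depth relation: y₂/y₁ = ½[√(1 + 8Fr₁²) − 1] = ½[√360.15 − 1] = 8.989.
y₂ = 8.989 × 5.306 = 47.69 ft.
Head loss: ΔE = (y₂ − y₁)³/(4y₁y₂) = (47.69 − 5.306)³/(4×5.306×47.69) = 76164/1012 = 75.24 ft.
q = V₁·y₁ = 87.58 × 5.306 = 464.7 ft²/s. Q = q·b = 464.7 × 108 = 50188 cfs. P = γ·Q·ΔE/550 = 62.4 × 50188 × 75.24 / 550 = 428420 hp.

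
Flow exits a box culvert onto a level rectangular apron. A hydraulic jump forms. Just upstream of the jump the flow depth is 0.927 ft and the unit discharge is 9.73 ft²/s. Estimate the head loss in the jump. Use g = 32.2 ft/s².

ΔE = 0.206 ft

V₁ = q/y₁ = 9.73/0.927 = 10.5 ft/s. Fr₁ = V₁/√(g·y₁) = 10.5/√(32.2×0.927) = 1.92.
Conjugate-depth relation: y₂/y₁ = ½[√(1 + 8Fr₁²) − 1] = ½[√30.53 − 1] = 2.26.
y₂ = 2.26 × 0.927 = 2.10 ft.
V₂ = q/y₂ = 9.73/2.10 = 4.64 ft/s. E₁ = y₁ + V₁²/2g = 2.64 ft; E₂ = y₂ + V₂²/2g = 2.43 ft. ΔE = E₁ − E₂ = 0.206 ft.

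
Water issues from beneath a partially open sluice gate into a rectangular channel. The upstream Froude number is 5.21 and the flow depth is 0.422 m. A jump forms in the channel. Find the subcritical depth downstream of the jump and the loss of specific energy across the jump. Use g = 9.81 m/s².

Fr₁ = 5.21 (given).
By Bélanger, y₂/y₁ = ½[√(1 + 8Fr₁²) − 1] = ½[√218.2 − 1] = 6.88.
y₂ = 6.88 × 0.422 = 2.91 m.
Head loss: ΔE = (y₂ − y₁)³/(4y₁y₂) = (2.91 − 0.422)³/(4×0.422×2.91) = 15.3/4.90 = 3.12 m.

y₂ = 2.91 m; ΔE = 3.12 m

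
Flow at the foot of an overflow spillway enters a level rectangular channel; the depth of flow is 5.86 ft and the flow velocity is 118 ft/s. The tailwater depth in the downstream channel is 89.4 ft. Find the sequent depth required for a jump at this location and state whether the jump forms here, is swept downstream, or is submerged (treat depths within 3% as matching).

Fr₁ = V₁/√(g·y₁) = 118/√(32.2×5.86) = 8.59.
By Bélanger, y₂/y₁ = ½[√(1 + 8Fr₁²) − 1] = ½[√591.3 − 1] = 11.7.
y₂ = 11.7 × 5.86 = 68.3 ft.
Tailwater y_tw = 89.4 ft: y_tw > y₂, so the jump is submerged.

y₂ = 68.3 ft; the jump is submerged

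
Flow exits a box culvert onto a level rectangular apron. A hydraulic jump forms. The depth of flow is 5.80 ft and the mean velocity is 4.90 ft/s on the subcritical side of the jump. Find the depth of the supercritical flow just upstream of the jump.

Fr₂ = V₂/√(g·y₂) = 4.90/√(32.2×5.80) = 0.359.
Applying the sequent-depth relation in reverse, y₁/y₂ = ½[√(1 + 8Fr₂²) − 1] = ½[√2.028 − 1] = 0.212.
y₁ = 0.212 × 5.80 = 1.23 ft.

y₁ = 1.23 ft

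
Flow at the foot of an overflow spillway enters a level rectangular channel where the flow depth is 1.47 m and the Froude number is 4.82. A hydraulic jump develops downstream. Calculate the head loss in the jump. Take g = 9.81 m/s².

Fr₁ = 4.82 (given).
Bélanger equation: y₂/y₁ = ½[√(1 + 8Fr₁²) − 1] = ½[√186.9 − 1] = 6.33.
y₂ = 6.33 × 1.47 = 9.31 m.
Head loss: ΔE = (y₂ − y₁)³/(4y₁y₂) = (9.31 − 1.47)³/(4×1.47×9.31) = 482/54.8 = 8.81 m.

ΔE = 8.81 m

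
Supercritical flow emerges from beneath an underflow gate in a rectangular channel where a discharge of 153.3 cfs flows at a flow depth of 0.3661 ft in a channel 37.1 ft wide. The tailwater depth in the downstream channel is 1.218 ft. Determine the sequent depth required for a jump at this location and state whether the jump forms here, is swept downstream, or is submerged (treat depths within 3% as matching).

y₂ = 1.529 ft; the jump is swept downstream

q = Q/b = 153.3/37.1 = 4.132 ft²/s; V₁ = q/y₁ = 11.29 ft/s. Fr₁ = V₁/√(g·y₁) = 3.287.
By Bélanger, y₂/y₁ = ½[√(1 + 8Fr₁²) − 1] = ½[√87.451 − 1] = 4.176.
y₂ = 4.176 × 0.3661 = 1.529 ft.
Tailwater y_tw = 1.218 ft: y_tw < y₂, so the jump is swept downstream.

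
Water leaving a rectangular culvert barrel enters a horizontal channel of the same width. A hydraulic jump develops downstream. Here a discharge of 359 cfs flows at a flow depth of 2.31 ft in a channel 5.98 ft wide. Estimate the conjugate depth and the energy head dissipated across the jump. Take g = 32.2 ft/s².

q = Q/b = 359/5.98 = 60.0 ft²/s; V₁ = q/y₁ = 26.0 ft/s. Fr₁ = V₁/√(g·y₁) = 3.01.
Sequent-depth ratio: y₂/y₁ = ½[√(1 + 8Fr₁²) − 1] = ½[√73.64 − 1] = 3.79.
y₂ = 3.79 × 2.31 = 8.76 ft.
Head loss: ΔE = (y₂ − y₁)³/(4y₁y₂) = (8.76 − 2.31)³/(4×2.31×8.76) = 268/80.9 = 3.31 ft.

y₂ = 8.76 ft; ΔE = 3.31 ft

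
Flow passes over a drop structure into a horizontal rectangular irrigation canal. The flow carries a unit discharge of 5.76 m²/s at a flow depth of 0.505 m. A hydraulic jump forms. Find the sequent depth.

V₁ = q/y₁ = 5.76/0.505 = 11.4 m/s. Fr₁ = V₁/√(g·y₁) = 11.4/√(9.81×0.505) = 5.12.
From the momentum equation for a rectangular channel, y₂/y₁ = ½[√(1 + 8Fr₁²) − 1] = ½[√211.1 − 1] = 6.76.
y₂ = 6.76 × 0.505 = 3.42 m.

y₂ = 3.42 m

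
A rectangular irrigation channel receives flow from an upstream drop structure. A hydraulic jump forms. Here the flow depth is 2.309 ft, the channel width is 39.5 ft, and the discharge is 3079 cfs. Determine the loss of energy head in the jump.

ΔE = 7.632 ft

q = Q/b = 3079/39.5 = 77.95 ft²/s; V₁ = q/y₁ = 33.76 ft/s. Fr₁ = V₁/√(g·y₁) = 3.915.
Sequent-depth ratio: y₂/y₁ = ½[√(1 + 8Fr₁²) − 1] = ½[√123.63 − 1] = 5.059.
y₂ = 5.059 × 2.309 = 11.68 ft.
Head loss: ΔE = (y₂ − y₁)³/(4y₁y₂) = (11.68 − 2.309)³/(4×2.309×11.68) = 823.5/107.9 = 7.632 ft.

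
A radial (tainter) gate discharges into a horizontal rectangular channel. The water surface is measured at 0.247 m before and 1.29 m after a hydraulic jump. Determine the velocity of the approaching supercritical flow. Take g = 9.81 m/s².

For a rectangular channel the momentum equation gives q² = ½·g·y₁·y₂·(y₁ + y₂) = ½×9.81×0.247×1.29×1.54 = 2.40.
q = √2.40 = 1.55 m²/s.
V₁ = q/y₁ = 1.55/0.247 = 6.27 m/s.

V₁ = 6.27 m/s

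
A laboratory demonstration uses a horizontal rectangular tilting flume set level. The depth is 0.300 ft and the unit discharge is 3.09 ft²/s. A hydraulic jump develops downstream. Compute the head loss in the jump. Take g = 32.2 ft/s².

V₁ = q/y₁ = 3.09/0.300 = 10.3 ft/s. Fr₁ = V₁/√(g·y₁) = 10.3/√(32.2×0.300) = 3.31.
Sequent-depth ratio: y₂/y₁ = ½[√(1 + 8Fr₁²) − 1] = ½[√88.86 − 1] = 4.21.
y₂ = 4.21 × 0.300 = 1.26 ft.
Head loss: ΔE = (y₂ − y₁)³/(4y₁y₂) = (1.26 − 0.300)³/(4×0.300×1.26) = 0.896/1.52 = 0.591 ft.

ΔE = 0.591 ft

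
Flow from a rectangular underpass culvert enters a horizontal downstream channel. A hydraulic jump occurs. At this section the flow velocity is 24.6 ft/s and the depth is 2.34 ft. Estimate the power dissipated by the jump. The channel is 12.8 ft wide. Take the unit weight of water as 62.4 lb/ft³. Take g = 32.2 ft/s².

P = 226 hp

Fr₁ = V₁/√(g·y₁) = 24.6/√(32.2×2.34) = 2.83.
From the momentum equation for a rectangular channel, y₂/y₁ = ½[√(1 + 8Fr₁²) − 1] = ½[√65.25 − 1] = 3.54.
y₂ = 3.54 × 2.34 = 8.28 ft.
Head loss: ΔE = (y₂ − y₁)³/(4y₁y₂) = (8.28 − 2.34)³/(4×2.34×8.28) = 210/77.5 = 2.71 ft.
q = V₁·y₁ = 24.6 × 2.34 = 57.6 ft²/s. Q = q·b = 57.6 × 12.8 = 737 cfs. P = γ·Q·ΔE/550 = 62.4 × 737 × 2.71 / 550 = 226 hp.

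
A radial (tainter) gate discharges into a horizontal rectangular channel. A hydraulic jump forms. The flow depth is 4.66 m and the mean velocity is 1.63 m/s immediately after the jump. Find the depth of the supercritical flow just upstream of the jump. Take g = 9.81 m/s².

y₁ = 0.490 m

Fr₂ = V₂/√(g·y₂) = 1.63/√(9.81×4.66) = 0.241.
From the momentum equation (using Fr₂), y₁/y₂ = ½[√(1 + 8Fr₂²) − 1] = ½[√1.465 − 1] = 0.105.
y₁ = 0.105 × 4.66 = 0.490 m.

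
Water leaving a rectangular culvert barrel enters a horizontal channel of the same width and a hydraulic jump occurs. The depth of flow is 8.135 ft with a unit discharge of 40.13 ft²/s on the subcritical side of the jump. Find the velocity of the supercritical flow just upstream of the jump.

V₁ = 30.80 ft/s

V₂ = q/y₂ = 40.13/8.135 = 4.933 ft/s; Fr₂ = V₂/√(g·y₂) = 0.3048.
Applying the sequent-depth relation in reverse, y₁/y₂ = ½[√(1 + 8Fr₂²) − 1] = ½[√1.7432 − 1] = 0.1601.
y₁ = 0.1601 × 8.135 = 1.303 ft.
V₁ = q/y₁ = 40.13/1.303 = 30.80 ft/s.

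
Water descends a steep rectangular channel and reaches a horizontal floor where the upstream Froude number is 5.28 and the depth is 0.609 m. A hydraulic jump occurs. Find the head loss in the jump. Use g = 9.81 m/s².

Fr₁ = 5.28 (given).
Sequent-depth ratio: y₂/y₁ = ½[√(1 + 8Fr₁²) − 1] = ½[√224.0 − 1] = 6.98.
y₂ = 6.98 × 0.609 = 4.25 m.
V₁ = Fr₁·√(g·y₁) = 5.28×√(9.81×0.609) = 12.9 m/s; q = V₁·y₁ = 7.86 m²/s. V₂ = q/y₂ = 7.86/4.25 = 1.85 m/s. E₁ = y₁ + V₁²/2g = 9.10 m; E₂ = y₂ + V₂²/2g = 4.43 m. ΔE = E₁ − E₂ = 4.67 m.

ΔE = 4.67 m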